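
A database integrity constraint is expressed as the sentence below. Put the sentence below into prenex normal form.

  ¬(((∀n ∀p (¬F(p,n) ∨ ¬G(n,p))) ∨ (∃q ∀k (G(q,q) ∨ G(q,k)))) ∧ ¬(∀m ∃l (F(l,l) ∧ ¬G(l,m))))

Move each ¬ inward, flipping quantifiers it crosses:
  (∃n ∃p (F(p,n) ∧ G(n,p))) ∧ (∀q ∃k (¬G(q,q) ∧ ¬G(q,k))) ∨ (∀m ∃l (F(l,l) ∧ ¬G(l,m)))
All bound variables are already distinct, so no renaming is needed.
Pull the quantifiers to the front (each side's bound variable is not free in the other side):
  ∃n ∃p ∀q ∃k ∀m ∃l (F(p,n) ∧ G(n,p) ∧ ¬G(q,q) ∧ ¬G(q,k) ∨ F(l,l) ∧ ¬G(l,m))

∃n ∃p ∀q ∃k ∀m ∃l (F(p,n) ∧ G(n,p) ∧ ¬G(q,q) ∧ ¬G(q,k) ∨ F(l,l) ∧ ¬G(l,m))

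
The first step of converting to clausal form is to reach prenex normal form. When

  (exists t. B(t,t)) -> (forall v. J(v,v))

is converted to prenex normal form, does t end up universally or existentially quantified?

universal

Rewrite implications/biconditionals: A → B as ¬A ∨ B.
  ~(exists t. B(t,t)) | (forall v. J(v,v))
Move each ¬ inward, flipping quantifiers it crosses:
  (forall t. ~B(t,t)) | (forall v. J(v,v))
Extract every quantifier outward, since the variables are now distinct and don't occur free across branches:
  forall t. forall v. (~B(t,t) | J(v,v))
The quantifier exists t sits under an odd number of negations (counting the antecedent side of each →), so it flips to forall t.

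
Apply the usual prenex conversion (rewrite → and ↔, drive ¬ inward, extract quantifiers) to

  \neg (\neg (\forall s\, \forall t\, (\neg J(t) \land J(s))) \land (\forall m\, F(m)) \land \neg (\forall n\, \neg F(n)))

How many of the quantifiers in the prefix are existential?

Push ¬ through the quantifiers and connectives to reach negation normal form:
  (\forall s\, \forall t\, (\neg J(t) \land J(s))) \lor (\exists m\, \neg F(m)) \lor (\forall n\, \neg F(n))
All bound variables are already distinct, so no renaming is needed.
Finally move all quantifiers to the prefix:
  \forall s\, \forall t\, \exists m\, \forall n\, (\neg J(t) \land J(s) \lor \neg F(m) \lor \neg F(n))
The prefix is \forall s \forall t \exists m \forall n: 3 universal, 1 existential.

1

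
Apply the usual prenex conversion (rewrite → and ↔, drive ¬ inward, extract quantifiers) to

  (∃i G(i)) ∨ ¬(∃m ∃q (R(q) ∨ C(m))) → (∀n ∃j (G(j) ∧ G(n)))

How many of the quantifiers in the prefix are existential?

3

Eliminate → and ↔ using ¬ and ∨.
  ¬((∃i G(i)) ∨ ¬(∃m ∃q (R(q) ∨ C(m)))) ∨ (∀n ∃j (G(j) ∧ G(n)))
Push ¬ through the quantifiers and connectives to reach negation normal form:
  (∀i ¬G(i)) ∧ (∃m ∃q (R(q) ∨ C(m))) ∨ (∀n ∃j (G(j) ∧ G(n)))
All bound variables are already distinct, so no renaming is needed.
Finally move all quantifiers to the prefix:
  ∀i ∃m ∃q ∀n ∃j (¬G(i) ∧ (R(q) ∨ C(m)) ∨ G(j) ∧ G(n))
The prefix is ∀i ∃m ∃q ∀n ∃j: 2 universal, 3 existential.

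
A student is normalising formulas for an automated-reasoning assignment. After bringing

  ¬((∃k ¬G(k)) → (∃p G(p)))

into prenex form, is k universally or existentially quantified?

Rewrite implications/biconditionals: A → B as ¬A ∨ B.
  ¬(¬(∃k ¬G(k)) ∨ (∃p G(p)))
Drive negations inward (¬∀x A ≡ ∃x ¬A, ¬∃x A ≡ ∀x ¬A, De Morgan for ∧/∨):
  (∃k ¬G(k)) ∧ (∀p ¬G(p))
All bound variables are already distinct, so no renaming is needed.
Extract every quantifier outward, since the variables are now distinct and don't occur free across branches:
  ∃k ∀p (¬G(k) ∧ ¬G(p))
The quantifier ∃k sits under an even number of negations (counting the antecedent side of each →), so it remains existential.

existential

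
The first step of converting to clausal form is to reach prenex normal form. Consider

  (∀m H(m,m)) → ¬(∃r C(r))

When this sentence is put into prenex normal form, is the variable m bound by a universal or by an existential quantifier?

existential

Eliminate → and ↔ using ¬ and ∨.
  ¬(∀m H(m,m)) ∨ ¬(∃r C(r))
Push ¬ through the quantifiers and connectives to reach negation normal form:
  (∃m ¬H(m,m)) ∨ (∀r ¬C(r))
Finally move all quantifiers to the prefix:
  ∃m ∀r (¬H(m,m) ∨ ¬C(r))
The quantifier ∀m sits under an odd number of negations (counting the antecedent side of each →), so it flips to ∃m.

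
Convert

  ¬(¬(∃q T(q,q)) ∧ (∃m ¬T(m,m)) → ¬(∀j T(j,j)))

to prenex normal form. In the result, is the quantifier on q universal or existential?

Eliminate → and ↔ using ¬ and ∨.
  ¬(¬(¬(∃q T(q,q)) ∧ (∃m ¬T(m,m))) ∨ ¬(∀j T(j,j)))
Push ¬ through the quantifiers and connectives to reach negation normal form:
  (∀q ¬T(q,q)) ∧ (∃m ¬T(m,m)) ∧ (∀j T(j,j))
All bound variables are already distinct, so no renaming is needed.
Pull the quantifiers to the front (each side's bound variable is not free in the other side):
  ∀q ∃m ∀j (¬T(q,q) ∧ ¬T(m,m) ∧ T(j,j))
The quantifier ∃q sits under an odd number of negations (counting the antecedent side of each →), so it flips to ∀q.

universal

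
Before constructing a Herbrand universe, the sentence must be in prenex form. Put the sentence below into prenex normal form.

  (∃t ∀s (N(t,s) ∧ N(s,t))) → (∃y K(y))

First replace A → B with ¬A ∨ B.
  ¬(∃t ∀s (N(t,s) ∧ N(s,t))) ∨ (∃y K(y))
Move each ¬ inward, flipping quantifiers it crosses:
  (∀t ∃s (¬N(t,s) ∨ ¬N(s,t))) ∨ (∃y K(y))
Extract every quantifier outward, since the variables are now distinct and don't occur free across branches:
  ∀t ∃s ∃y (¬N(t,s) ∨ ¬N(s,t) ∨ K(y))

∀t ∃s ∃y (¬N(t,s) ∨ ¬N(s,t) ∨ K(y))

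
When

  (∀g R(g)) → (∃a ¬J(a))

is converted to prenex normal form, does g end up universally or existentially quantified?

existential

Rewrite implications/biconditionals: A → B as ¬A ∨ B.
  ¬(∀g R(g)) ∨ (∃a ¬J(a))
Drive negations inward (¬∀x A ≡ ∃x ¬A, ¬∃x A ≡ ∀x ¬A, De Morgan for ∧/∨):
  (∃g ¬R(g)) ∨ (∃a ¬J(a))
All bound variables are already distinct, so no renaming is needed.
Finally move all quantifiers to the prefix:
  ∃g ∃a (¬R(g) ∨ ¬J(a))
The quantifier ∀g sits under an odd number of negations (counting the antecedent side of each →), so it flips to ∃g.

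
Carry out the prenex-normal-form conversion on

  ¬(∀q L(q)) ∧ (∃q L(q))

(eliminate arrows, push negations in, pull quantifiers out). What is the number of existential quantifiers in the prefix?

2

Push ¬ through the quantifiers and connectives to reach negation normal form:
  (∃q ¬L(q)) ∧ (∃q L(q))
Standardize variables apart so no two quantifiers bind the same name: q↦z.
  (∃q ¬L(q)) ∧ (∃z L(z))
Pull the quantifiers to the front (each side's bound variable is not free in the other side):
  ∃q ∃z (¬L(q) ∧ L(z))
The prefix is ∃q ∃z: 0 universal, 2 existential.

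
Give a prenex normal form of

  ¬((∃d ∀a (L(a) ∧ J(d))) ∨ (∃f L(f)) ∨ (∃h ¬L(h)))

Drive negations inward (¬∀x A ≡ ∃x ¬A, ¬∃x A ≡ ∀x ¬A, De Morgan for ∧/∨):
  (∀d ∃a (¬L(a) ∨ ¬J(d))) ∧ (∀f ¬L(f)) ∧ (∀h L(h))
All bound variables are already distinct, so no renaming is needed.
Finally move all quantifiers to the prefix:
  ∀d ∃a ∀f ∀h ((¬L(a) ∨ ¬J(d)) ∧ ¬L(f) ∧ L(h))

∀d ∃a ∀f ∀h ((¬L(a) ∨ ¬J(d)) ∧ ¬L(f) ∧ L(h))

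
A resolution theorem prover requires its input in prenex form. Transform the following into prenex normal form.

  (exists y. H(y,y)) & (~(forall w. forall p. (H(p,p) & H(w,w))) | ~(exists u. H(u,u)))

Drive negations inward (¬∀x A ≡ ∃x ¬A, ¬∃x A ≡ ∀x ¬A, De Morgan for ∧/∨):
  (exists y. H(y,y)) & ((exists w. exists p. (~H(p,p) | ~H(w,w))) | (forall u. ~H(u,u)))
All bound variables are already distinct, so no renaming is needed.
Pull the quantifiers to the front (each side's bound variable is not free in the other side):
  exists y. exists w. exists p. forall u. (H(y,y) & (~H(p,p) | ~H(w,w) | ~H(u,u)))

exists y. exists w. exists p. forall u. (H(y,y) & (~H(p,p) | ~H(w,w) | ~H(u,u)))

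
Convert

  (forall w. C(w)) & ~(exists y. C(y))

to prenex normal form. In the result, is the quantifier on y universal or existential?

Drive negations inward (¬∀x A ≡ ∃x ¬A, ¬∃x A ≡ ∀x ¬A, De Morgan for ∧/∨):
  (forall w. C(w)) & (forall y. ~C(y))
Extract every quantifier outward, since the variables are now distinct and don't occur free across branches:
  forall w. forall y. (C(w) & ~C(y))
The quantifier exists y sits under an odd number of negations, so it flips to forall y.

universal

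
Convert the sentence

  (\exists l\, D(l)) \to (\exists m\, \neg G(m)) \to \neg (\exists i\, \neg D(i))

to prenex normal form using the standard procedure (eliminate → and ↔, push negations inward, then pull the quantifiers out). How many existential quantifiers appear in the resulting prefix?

0

First replace A → B with ¬A ∨ B.
  \neg (\exists l\, D(l)) \lor \neg (\exists m\, \neg G(m)) \lor \neg (\exists i\, \neg D(i))
Move each ¬ inward, flipping quantifiers it crosses:
  (\forall l\, \neg D(l)) \lor (\forall m\, G(m)) \lor (\forall i\, D(i))
Extract every quantifier outward, since the variables are now distinct and don't occur free across branches:
  \forall l\, \forall m\, \forall i\, (\neg D(l) \lor G(m) \lor D(i))
The prefix is \forall l \forall m \forall i: 3 universal, 0 existential.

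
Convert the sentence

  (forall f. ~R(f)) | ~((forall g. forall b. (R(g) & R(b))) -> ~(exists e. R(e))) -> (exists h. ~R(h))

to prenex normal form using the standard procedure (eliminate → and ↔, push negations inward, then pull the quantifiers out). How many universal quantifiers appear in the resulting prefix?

1

Rewrite implications/biconditionals: A → B as ¬A ∨ B.
  ~((forall f. ~R(f)) | ~(~(forall g. forall b. (R(g) & R(b))) | ~(exists e. R(e)))) | (exists h. ~R(h))
Push ¬ through the quantifiers and connectives to reach negation normal form:
  (exists f. R(f)) & ((exists g. exists b. (~R(g) | ~R(b))) | (forall e. ~R(e))) | (exists h. ~R(h))
Pull the quantifiers to the front (each side's bound variable is not free in the other side):
  exists f. exists g. exists b. forall e. exists h. (R(f) & (~R(g) | ~R(b) | ~R(e)) | ~R(h))
The prefix is exists f exists g exists b forall e exists h: 1 universal, 4 existential.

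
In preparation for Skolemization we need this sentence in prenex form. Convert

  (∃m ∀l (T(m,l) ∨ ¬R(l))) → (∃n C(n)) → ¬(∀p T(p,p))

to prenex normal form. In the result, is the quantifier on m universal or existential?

universal

Rewrite implications/biconditionals: A → B as ¬A ∨ B.
  ¬(∃m ∀l (T(m,l) ∨ ¬R(l))) ∨ ¬(∃n C(n)) ∨ ¬(∀p T(p,p))
Drive negations inward (¬∀x A ≡ ∃x ¬A, ¬∃x A ≡ ∀x ¬A, De Morgan for ∧/∨):
  (∀m ∃l (¬T(m,l) ∧ R(l))) ∨ (∀n ¬C(n)) ∨ (∃p ¬T(p,p))
Finally move all quantifiers to the prefix:
  ∀m ∃l ∀n ∃p (¬T(m,l) ∧ R(l) ∨ ¬C(n) ∨ ¬T(p,p))
The quantifier ∃m sits under an odd number of negations (counting the antecedent side of each →), so it flips to ∀m.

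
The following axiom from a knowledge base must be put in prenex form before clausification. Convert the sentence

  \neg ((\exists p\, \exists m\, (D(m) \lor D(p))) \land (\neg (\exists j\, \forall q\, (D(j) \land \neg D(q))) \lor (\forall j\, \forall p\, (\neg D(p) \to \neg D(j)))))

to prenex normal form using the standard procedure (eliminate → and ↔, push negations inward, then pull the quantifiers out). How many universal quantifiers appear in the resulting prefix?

First replace A → B with ¬A ∨ B.
  \neg ((\exists p\, \exists m\, (D(m) \lor D(p))) \land (\neg (\exists j\, \forall q\, (D(j) \land \neg D(q))) \lor (\forall j\, \forall p\, (\neg \neg D(p) \lor \neg D(j)))))
Drive negations inward (¬∀x A ≡ ∃x ¬A, ¬∃x A ≡ ∀x ¬A, De Morgan for ∧/∨):
  (\forall p\, \forall m\, (\neg D(m) \land \neg D(p))) \lor (\exists j\, \forall q\, (D(j) \land \neg D(q))) \land (\exists j\, \exists p\, (\neg D(p) \land D(j)))
Standardize variables apart so no two quantifiers bind the same name: j↦b, p↦z1.
  (\forall p\, \forall m\, (\neg D(m) \land \neg D(p))) \lor (\exists j\, \forall q\, (D(j) \land \neg D(q))) \land (\exists b\, \exists z1\, (\neg D(z1) \land D(b)))
Extract every quantifier outward, since the variables are now distinct and don't occur free across branches:
  \forall p\, \forall m\, \exists j\, \forall q\, \exists b\, \exists z1\, (\neg D(m) \land \neg D(p) \lor D(j) \land \neg D(q) \land \neg D(z1) \land D(b))
The prefix is \forall p \forall m \exists j \forall q \exists b \exists z1: 3 universal, 3 existential.

3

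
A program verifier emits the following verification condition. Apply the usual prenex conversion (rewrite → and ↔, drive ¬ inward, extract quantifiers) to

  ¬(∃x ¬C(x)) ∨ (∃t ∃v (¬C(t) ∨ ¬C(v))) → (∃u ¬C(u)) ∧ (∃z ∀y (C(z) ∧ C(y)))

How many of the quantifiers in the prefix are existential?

First replace A → B with ¬A ∨ B.
  ¬(¬(∃x ¬C(x)) ∨ (∃t ∃v (¬C(t) ∨ ¬C(v)))) ∨ (∃u ¬C(u)) ∧ (∃z ∀y (C(z) ∧ C(y)))
Move each ¬ inward, flipping quantifiers it crosses:
  (∃x ¬C(x)) ∧ (∀t ∀v (C(t) ∧ C(v))) ∨ (∃u ¬C(u)) ∧ (∃z ∀y (C(z) ∧ C(y)))
All bound variables are already distinct, so no renaming is needed.
Finally move all quantifiers to the prefix:
  ∃x ∀t ∀v ∃u ∃z ∀y (¬C(x) ∧ C(t) ∧ C(v) ∨ ¬C(u) ∧ C(z) ∧ C(y))
The prefix is ∃x ∀t ∀v ∃u ∃z ∀y: 3 universal, 3 existential.

3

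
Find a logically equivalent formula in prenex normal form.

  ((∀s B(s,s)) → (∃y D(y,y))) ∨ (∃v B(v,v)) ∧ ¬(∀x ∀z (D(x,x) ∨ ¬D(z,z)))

∃s ∃y ∃v ∃x ∃z (¬B(s,s) ∨ D(y,y) ∨ B(v,v) ∧ ¬D(x,x) ∧ D(z,z))

Rewrite implications/biconditionals: A → B as ¬A ∨ B.
  ¬(∀s B(s,s)) ∨ (∃y D(y,y)) ∨ (∃v B(v,v)) ∧ ¬(∀x ∀z (D(x,x) ∨ ¬D(z,z)))
Drive negations inward (¬∀x A ≡ ∃x ¬A, ¬∃x A ≡ ∀x ¬A, De Morgan for ∧/∨):
  (∃s ¬B(s,s)) ∨ (∃y D(y,y)) ∨ (∃v B(v,v)) ∧ (∃x ∃z (¬D(x,x) ∧ D(z,z)))
All bound variables are already distinct, so no renaming is needed.
Pull the quantifiers to the front (each side's bound variable is not free in the other side):
  ∃s ∃y ∃v ∃x ∃z (¬B(s,s) ∨ D(y,y) ∨ B(v,v) ∧ ¬D(x,x) ∧ D(z,z))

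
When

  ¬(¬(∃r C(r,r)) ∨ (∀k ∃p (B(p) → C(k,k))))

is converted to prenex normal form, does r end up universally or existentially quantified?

existential

Eliminate → and ↔ using ¬ and ∨.
  ¬(¬(∃r C(r,r)) ∨ (∀k ∃p (¬B(p) ∨ C(k,k))))
Push ¬ through the quantifiers and connectives to reach negation normal form:
  (∃r C(r,r)) ∧ (∃k ∀p (B(p) ∧ ¬C(k,k)))
Pull the quantifiers to the front (each side's bound variable is not free in the other side):
  ∃r ∃k ∀p (C(r,r) ∧ B(p) ∧ ¬C(k,k))
The quantifier ∃r sits under an even number of negations (counting the antecedent side of each →), so it remains existential.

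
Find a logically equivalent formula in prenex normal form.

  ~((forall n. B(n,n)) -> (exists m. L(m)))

Eliminate → and ↔ using ¬ and ∨.
  ~(~(forall n. B(n,n)) | (exists m. L(m)))
Drive negations inward (¬∀x A ≡ ∃x ¬A, ¬∃x A ≡ ∀x ¬A, De Morgan for ∧/∨):
  (forall n. B(n,n)) & (forall m. ~L(m))
All bound variables are already distinct, so no renaming is needed.
Extract every quantifier outward, since the variables are now distinct and don't occur free across branches:
  forall n. forall m. (B(n,n) & ~L(m))

forall n. forall m. (B(n,n) & ~L(m))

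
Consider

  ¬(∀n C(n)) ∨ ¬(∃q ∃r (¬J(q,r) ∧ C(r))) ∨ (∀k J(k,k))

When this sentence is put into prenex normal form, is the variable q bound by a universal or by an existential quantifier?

Drive negations inward (¬∀x A ≡ ∃x ¬A, ¬∃x A ≡ ∀x ¬A, De Morgan for ∧/∨):
  (∃n ¬C(n)) ∨ (∀q ∀r (J(q,r) ∨ ¬C(r))) ∨ (∀k J(k,k))
All bound variables are already distinct, so no renaming is needed.
Pull the quantifiers to the front (each side's bound variable is not free in the other side):
  ∃n ∀q ∀r ∀k (¬C(n) ∨ J(q,r) ∨ ¬C(r) ∨ J(k,k))
The quantifier ∃q sits under an odd number of negations, so it flips to ∀q.

universal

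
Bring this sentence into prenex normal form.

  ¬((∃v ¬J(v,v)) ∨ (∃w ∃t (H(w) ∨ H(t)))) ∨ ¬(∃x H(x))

∀v ∀w ∀t ∀x (J(v,v) ∧ ¬H(w) ∧ ¬H(t) ∨ ¬H(x))

Move each ¬ inward, flipping quantifiers it crosses:
  (∀v J(v,v)) ∧ (∀w ∀t (¬H(w) ∧ ¬H(t))) ∨ (∀x ¬H(x))
Extract every quantifier outward, since the variables are now distinct and don't occur free across branches:
  ∀v ∀w ∀t ∀x (J(v,v) ∧ ¬H(w) ∧ ¬H(t) ∨ ¬H(x))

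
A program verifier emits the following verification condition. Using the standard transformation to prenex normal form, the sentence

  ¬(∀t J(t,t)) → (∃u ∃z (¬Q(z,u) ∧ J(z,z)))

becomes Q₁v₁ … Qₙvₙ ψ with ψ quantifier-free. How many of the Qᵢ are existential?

Eliminate → and ↔ using ¬ and ∨.
  ¬¬(∀t J(t,t)) ∨ (∃u ∃z (¬Q(z,u) ∧ J(z,z)))
Drive negations inward (¬∀x A ≡ ∃x ¬A, ¬∃x A ≡ ∀x ¬A, De Morgan for ∧/∨):
  (∀t J(t,t)) ∨ (∃u ∃z (¬Q(z,u) ∧ J(z,z)))
Pull the quantifiers to the front (each side's bound variable is not free in the other side):
  ∀t ∃u ∃z (J(t,t) ∨ ¬Q(z,u) ∧ J(z,z))
The prefix is ∀t ∃u ∃z: 1 universal, 2 existential.

2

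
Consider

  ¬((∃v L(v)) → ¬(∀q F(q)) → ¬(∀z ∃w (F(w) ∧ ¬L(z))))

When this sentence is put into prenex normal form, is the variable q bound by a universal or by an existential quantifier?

Rewrite implications/biconditionals: A → B as ¬A ∨ B.
  ¬(¬(∃v L(v)) ∨ ¬¬(∀q F(q)) ∨ ¬(∀z ∃w (F(w) ∧ ¬L(z))))
Move each ¬ inward, flipping quantifiers it crosses:
  (∃v L(v)) ∧ (∃q ¬F(q)) ∧ (∀z ∃w (F(w) ∧ ¬L(z)))
Extract every quantifier outward, since the variables are now distinct and don't occur free across branches:
  ∃v ∃q ∀z ∃w (L(v) ∧ ¬F(q) ∧ F(w) ∧ ¬L(z))
The quantifier ∀q sits under an odd number of negations (counting the antecedent side of each →), so it flips to ∃q.

existential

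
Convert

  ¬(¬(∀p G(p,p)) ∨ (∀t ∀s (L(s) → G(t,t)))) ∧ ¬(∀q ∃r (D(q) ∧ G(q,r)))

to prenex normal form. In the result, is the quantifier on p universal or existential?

First replace A → B with ¬A ∨ B.
  ¬(¬(∀p G(p,p)) ∨ (∀t ∀s (¬L(s) ∨ G(t,t)))) ∧ ¬(∀q ∃r (D(q) ∧ G(q,r)))
Push ¬ through the quantifiers and connectives to reach negation normal form:
  (∀p G(p,p)) ∧ (∃t ∃s (L(s) ∧ ¬G(t,t))) ∧ (∃q ∀r (¬D(q) ∨ ¬G(q,r)))
All bound variables are already distinct, so no renaming is needed.
Extract every quantifier outward, since the variables are now distinct and don't occur free across branches:
  ∀p ∃t ∃s ∃q ∀r (G(p,p) ∧ L(s) ∧ ¬G(t,t) ∧ (¬D(q) ∨ ¬G(q,r)))
The quantifier ∀p sits under an even number of negations (counting the antecedent side of each →), so it remains universal.

universal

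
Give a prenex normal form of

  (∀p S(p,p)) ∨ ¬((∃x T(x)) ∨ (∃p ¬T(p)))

∀p ∀x ∀y (S(p,p) ∨ ¬T(x) ∧ T(y))

Drive negations inward (¬∀x A ≡ ∃x ¬A, ¬∃x A ≡ ∀x ¬A, De Morgan for ∧/∨):
  (∀p S(p,p)) ∨ (∀x ¬T(x)) ∧ (∀p T(p))
Rename bound variables to avoid capture: p↦y.
  (∀p S(p,p)) ∨ (∀x ¬T(x)) ∧ (∀y T(y))
Finally move all quantifiers to the prefix:
  ∀p ∀x ∀y (S(p,p) ∨ ¬T(x) ∧ T(y))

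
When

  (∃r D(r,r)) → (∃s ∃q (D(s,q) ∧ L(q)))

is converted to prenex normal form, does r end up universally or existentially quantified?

universal

Eliminate → and ↔ using ¬ and ∨.
  ¬(∃r D(r,r)) ∨ (∃s ∃q (D(s,q) ∧ L(q)))
Push ¬ through the quantifiers and connectives to reach negation normal form:
  (∀r ¬D(r,r)) ∨ (∃s ∃q (D(s,q) ∧ L(q)))
Extract every quantifier outward, since the variables are now distinct and don't occur free across branches:
  ∀r ∃s ∃q (¬D(r,r) ∨ D(s,q) ∧ L(q))
The quantifier ∃r sits under an odd number of negations (counting the antecedent side of each →), so it flips to ∀r.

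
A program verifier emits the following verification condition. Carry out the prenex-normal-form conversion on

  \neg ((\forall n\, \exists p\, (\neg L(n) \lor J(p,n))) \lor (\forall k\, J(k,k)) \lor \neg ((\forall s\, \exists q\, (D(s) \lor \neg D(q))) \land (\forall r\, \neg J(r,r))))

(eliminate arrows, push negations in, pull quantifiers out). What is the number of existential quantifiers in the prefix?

Drive negations inward (¬∀x A ≡ ∃x ¬A, ¬∃x A ≡ ∀x ¬A, De Morgan for ∧/∨):
  (\exists n\, \forall p\, (L(n) \land \neg J(p,n))) \land (\exists k\, \neg J(k,k)) \land (\forall s\, \exists q\, (D(s) \lor \neg D(q))) \land (\forall r\, \neg J(r,r))
All bound variables are already distinct, so no renaming is needed.
Extract every quantifier outward, since the variables are now distinct and don't occur free across branches:
  \exists n\, \forall p\, \exists k\, \forall s\, \exists q\, \forall r\, (L(n) \land \neg J(p,n) \land \neg J(k,k) \land (D(s) \lor \neg D(q)) \land \neg J(r,r))
The prefix is \exists n \forall p \exists k \forall s \exists q \forall r: 3 universal, 3 existential.

3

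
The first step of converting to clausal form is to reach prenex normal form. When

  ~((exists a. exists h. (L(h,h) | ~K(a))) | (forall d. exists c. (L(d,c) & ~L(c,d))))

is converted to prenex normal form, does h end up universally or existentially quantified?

Push ¬ through the quantifiers and connectives to reach negation normal form:
  (forall a. forall h. (~L(h,h) & K(a))) & (exists d. forall c. (~L(d,c) | L(c,d)))
All bound variables are already distinct, so no renaming is needed.
Pull the quantifiers to the front (each side's bound variable is not free in the other side):
  forall a. forall h. exists d. forall c. (~L(h,h) & K(a) & (~L(d,c) | L(c,d)))
The quantifier exists h sits under an odd number of negations, so it flips to forall h.

universal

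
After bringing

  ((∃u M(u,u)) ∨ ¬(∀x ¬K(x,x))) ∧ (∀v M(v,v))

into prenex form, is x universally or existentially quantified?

Move each ¬ inward, flipping quantifiers it crosses:
  ((∃u M(u,u)) ∨ (∃x K(x,x))) ∧ (∀v M(v,v))
Pull the quantifiers to the front (each side's bound variable is not free in the other side):
  ∃u ∃x ∀v ((M(u,u) ∨ K(x,x)) ∧ M(v,v))
The quantifier ∀x sits under an odd number of negations, so it flips to ∃x.

existential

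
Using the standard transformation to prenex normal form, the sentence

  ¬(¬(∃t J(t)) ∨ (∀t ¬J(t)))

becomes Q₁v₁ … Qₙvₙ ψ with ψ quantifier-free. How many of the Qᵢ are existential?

Drive negations inward (¬∀x A ≡ ∃x ¬A, ¬∃x A ≡ ∀x ¬A, De Morgan for ∧/∨):
  (∃t J(t)) ∧ (∃t J(t))
Give each quantifier a distinct variable: t↦a.
  (∃t J(t)) ∧ (∃a J(a))
Extract every quantifier outward, since the variables are now distinct and don't occur free across branches:
  ∃t ∃a (J(t) ∧ J(a))
The prefix is ∃t ∃a: 0 universal, 2 existential.

2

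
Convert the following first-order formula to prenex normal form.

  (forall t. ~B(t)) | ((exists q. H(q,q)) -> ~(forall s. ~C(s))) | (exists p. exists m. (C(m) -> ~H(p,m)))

Rewrite implications/biconditionals: A → B as ¬A ∨ B.
  (forall t. ~B(t)) | ~(exists q. H(q,q)) | ~(forall s. ~C(s)) | (exists p. exists m. (~C(m) | ~H(p,m)))
Drive negations inward (¬∀x A ≡ ∃x ¬A, ¬∃x A ≡ ∀x ¬A, De Morgan for ∧/∨):
  (forall t. ~B(t)) | (forall q. ~H(q,q)) | (exists s. C(s)) | (exists p. exists m. (~C(m) | ~H(p,m)))
Pull the quantifiers to the front (each side's bound variable is not free in the other side):
  forall t. forall q. exists s. exists p. exists m. (~B(t) | ~H(q,q) | C(s) | ~C(m) | ~H(p,m))

forall t. forall q. exists s. exists p. exists m. (~B(t) | ~H(q,q) | C(s) | ~C(m) | ~H(p,m))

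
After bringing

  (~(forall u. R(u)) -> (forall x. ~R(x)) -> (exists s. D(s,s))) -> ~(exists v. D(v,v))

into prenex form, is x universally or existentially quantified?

universal

Rewrite implications/biconditionals: A → B as ¬A ∨ B.
  ~(~~(forall u. R(u)) | ~(forall x. ~R(x)) | (exists s. D(s,s))) | ~(exists v. D(v,v))
Move each ¬ inward, flipping quantifiers it crosses:
  (exists u. ~R(u)) & (forall x. ~R(x)) & (forall s. ~D(s,s)) | (forall v. ~D(v,v))
All bound variables are already distinct, so no renaming is needed.
Extract every quantifier outward, since the variables are now distinct and don't occur free across branches:
  exists u. forall x. forall s. forall v. (~R(u) & ~R(x) & ~D(s,s) | ~D(v,v))
The quantifier forall x sits under an even number of negations (counting the antecedent side of each →), so it remains universal.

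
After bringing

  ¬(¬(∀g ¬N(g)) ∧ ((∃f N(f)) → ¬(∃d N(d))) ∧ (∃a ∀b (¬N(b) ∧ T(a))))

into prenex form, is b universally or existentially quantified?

Eliminate → and ↔ using ¬ and ∨.
  ¬(¬(∀g ¬N(g)) ∧ (¬(∃f N(f)) ∨ ¬(∃d N(d))) ∧ (∃a ∀b (¬N(b) ∧ T(a))))
Move each ¬ inward, flipping quantifiers it crosses:
  (∀g ¬N(g)) ∨ (∃f N(f)) ∧ (∃d N(d)) ∨ (∀a ∃b (N(b) ∨ ¬T(a)))
All bound variables are already distinct, so no renaming is needed.
Extract every quantifier outward, since the variables are now distinct and don't occur free across branches:
  ∀g ∃f ∃d ∀a ∃b (¬N(g) ∨ N(f) ∧ N(d) ∨ N(b) ∨ ¬T(a))
The quantifier ∀b sits under an odd number of negations (counting the antecedent side of each →), so it flips to ∃b.

existential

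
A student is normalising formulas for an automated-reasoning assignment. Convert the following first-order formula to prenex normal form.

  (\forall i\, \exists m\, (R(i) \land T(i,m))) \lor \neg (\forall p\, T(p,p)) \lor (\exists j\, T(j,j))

Push ¬ through the quantifiers and connectives to reach negation normal form:
  (\forall i\, \exists m\, (R(i) \land T(i,m))) \lor (\exists p\, \neg T(p,p)) \lor (\exists j\, T(j,j))
All bound variables are already distinct, so no renaming is needed.
Finally move all quantifiers to the prefix:
  \forall i\, \exists m\, \exists p\, \exists j\, (R(i) \land T(i,m) \lor \neg T(p,p) \lor T(j,j))

\forall i\, \exists m\, \exists p\, \exists j\, (R(i) \land T(i,m) \lor \neg T(p,p) \lor T(j,j))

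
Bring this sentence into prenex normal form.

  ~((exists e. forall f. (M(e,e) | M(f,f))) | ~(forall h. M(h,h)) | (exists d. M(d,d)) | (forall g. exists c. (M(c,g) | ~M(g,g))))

forall e. exists f. forall h. forall d. exists g. forall c. (~M(e,e) & ~M(f,f) & M(h,h) & ~M(d,d) & ~M(c,g) & M(g,g))

Drive negations inward (¬∀x A ≡ ∃x ¬A, ¬∃x A ≡ ∀x ¬A, De Morgan for ∧/∨):
  (forall e. exists f. (~M(e,e) & ~M(f,f))) & (forall h. M(h,h)) & (forall d. ~M(d,d)) & (exists g. forall c. (~M(c,g) & M(g,g)))
All bound variables are already distinct, so no renaming is needed.
Pull the quantifiers to the front (each side's bound variable is not free in the other side):
  forall e. exists f. forall h. forall d. exists g. forall c. (~M(e,e) & ~M(f,f) & M(h,h) & ~M(d,d) & ~M(c,g) & M(g,g))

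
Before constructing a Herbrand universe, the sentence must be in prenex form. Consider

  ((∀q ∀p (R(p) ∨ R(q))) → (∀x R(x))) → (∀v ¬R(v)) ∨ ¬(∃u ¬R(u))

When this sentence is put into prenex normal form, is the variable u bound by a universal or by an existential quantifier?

Rewrite implications/biconditionals: A → B as ¬A ∨ B.
  ¬(¬(∀q ∀p (R(p) ∨ R(q))) ∨ (∀x R(x))) ∨ (∀v ¬R(v)) ∨ ¬(∃u ¬R(u))
Push ¬ through the quantifiers and connectives to reach negation normal form:
  (∀q ∀p (R(p) ∨ R(q))) ∧ (∃x ¬R(x)) ∨ (∀v ¬R(v)) ∨ (∀u R(u))
All bound variables are already distinct, so no renaming is needed.
Pull the quantifiers to the front (each side's bound variable is not free in the other side):
  ∀q ∀p ∃x ∀v ∀u ((R(p) ∨ R(q)) ∧ ¬R(x) ∨ ¬R(v) ∨ R(u))
The quantifier ∃u sits under an odd number of negations (counting the antecedent side of each →), so it flips to ∀u.

universal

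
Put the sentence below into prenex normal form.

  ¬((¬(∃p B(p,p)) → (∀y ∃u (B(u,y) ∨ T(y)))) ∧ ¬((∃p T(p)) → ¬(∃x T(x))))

Rewrite implications/biconditionals: A → B as ¬A ∨ B.
  ¬((¬¬(∃p B(p,p)) ∨ (∀y ∃u (B(u,y) ∨ T(y)))) ∧ ¬(¬(∃p T(p)) ∨ ¬(∃x T(x))))
Push ¬ through the quantifiers and connectives to reach negation normal form:
  (∀p ¬B(p,p)) ∧ (∃y ∀u (¬B(u,y) ∧ ¬T(y))) ∨ (∀p ¬T(p)) ∨ (∀x ¬T(x))
Give each quantifier a distinct variable: p↦r.
  (∀p ¬B(p,p)) ∧ (∃y ∀u (¬B(u,y) ∧ ¬T(y))) ∨ (∀r ¬T(r)) ∨ (∀x ¬T(x))
Extract every quantifier outward, since the variables are now distinct and don't occur free across branches:
  ∀p ∃y ∀u ∀r ∀x (¬B(p,p) ∧ ¬B(u,y) ∧ ¬T(y) ∨ ¬T(r) ∨ ¬T(x))

∀p ∃y ∀u ∀r ∀x (¬B(p,p) ∧ ¬B(u,y) ∧ ¬T(y) ∨ ¬T(r) ∨ ¬T(x))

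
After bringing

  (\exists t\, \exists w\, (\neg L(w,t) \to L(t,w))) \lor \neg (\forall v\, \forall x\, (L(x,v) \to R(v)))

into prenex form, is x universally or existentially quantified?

First replace A → B with ¬A ∨ B.
  (\exists t\, \exists w\, (\neg \neg L(w,t) \lor L(t,w))) \lor \neg (\forall v\, \forall x\, (\neg L(x,v) \lor R(v)))
Drive negations inward (¬∀x A ≡ ∃x ¬A, ¬∃x A ≡ ∀x ¬A, De Morgan for ∧/∨):
  (\exists t\, \exists w\, (L(w,t) \lor L(t,w))) \lor (\exists v\, \exists x\, (L(x,v) \land \neg R(v)))
All bound variables are already distinct, so no renaming is needed.
Extract every quantifier outward, since the variables are now distinct and don't occur free across branches:
  \exists t\, \exists w\, \exists v\, \exists x\, (L(w,t) \lor L(t,w) \lor L(x,v) \land \neg R(v))
The quantifier \forall x sits under an odd number of negations (counting the antecedent side of each →), so it flips to \exists x.

existential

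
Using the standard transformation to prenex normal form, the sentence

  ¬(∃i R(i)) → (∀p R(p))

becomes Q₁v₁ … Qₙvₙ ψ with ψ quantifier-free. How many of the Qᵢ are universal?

Eliminate → and ↔ using ¬ and ∨.
  ¬¬(∃i R(i)) ∨ (∀p R(p))
Drive negations inward (¬∀x A ≡ ∃x ¬A, ¬∃x A ≡ ∀x ¬A, De Morgan for ∧/∨):
  (∃i R(i)) ∨ (∀p R(p))
All bound variables are already distinct, so no renaming is needed.
Extract every quantifier outward, since the variables are now distinct and don't occur free across branches:
  ∃i ∀p (R(i) ∨ R(p))
The prefix is ∃i ∀p: 1 universal, 1 existential.

1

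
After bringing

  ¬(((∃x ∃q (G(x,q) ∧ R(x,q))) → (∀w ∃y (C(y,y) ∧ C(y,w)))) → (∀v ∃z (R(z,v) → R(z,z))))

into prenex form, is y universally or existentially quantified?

existential

First replace A → B with ¬A ∨ B.
  ¬(¬(¬(∃x ∃q (G(x,q) ∧ R(x,q))) ∨ (∀w ∃y (C(y,y) ∧ C(y,w)))) ∨ (∀v ∃z (¬R(z,v) ∨ R(z,z))))
Move each ¬ inward, flipping quantifiers it crosses:
  ((∀x ∀q (¬G(x,q) ∨ ¬R(x,q))) ∨ (∀w ∃y (C(y,y) ∧ C(y,w)))) ∧ (∃v ∀z (R(z,v) ∧ ¬R(z,z)))
All bound variables are already distinct, so no renaming is needed.
Extract every quantifier outward, since the variables are now distinct and don't occur free across branches:
  ∀x ∀q ∀w ∃y ∃v ∀z ((¬G(x,q) ∨ ¬R(x,q) ∨ C(y,y) ∧ C(y,w)) ∧ R(z,v) ∧ ¬R(z,z))
The quantifier ∃y sits under an even number of negations (counting the antecedent side of each →), so it remains existential.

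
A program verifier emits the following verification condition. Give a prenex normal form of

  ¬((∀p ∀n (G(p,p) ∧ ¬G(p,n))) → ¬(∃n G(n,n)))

∀p ∀n ∃y (G(p,p) ∧ ¬G(p,n) ∧ G(y,y))

Rewrite implications/biconditionals: A → B as ¬A ∨ B.
  ¬(¬(∀p ∀n (G(p,p) ∧ ¬G(p,n))) ∨ ¬(∃n G(n,n)))
Drive negations inward (¬∀x A ≡ ∃x ¬A, ¬∃x A ≡ ∀x ¬A, De Morgan for ∧/∨):
  (∀p ∀n (G(p,p) ∧ ¬G(p,n))) ∧ (∃n G(n,n))
Give each quantifier a distinct variable: n↦y.
  (∀p ∀n (G(p,p) ∧ ¬G(p,n))) ∧ (∃y G(y,y))
Finally move all quantifiers to the prefix:
  ∀p ∀n ∃y (G(p,p) ∧ ¬G(p,n) ∧ G(y,y))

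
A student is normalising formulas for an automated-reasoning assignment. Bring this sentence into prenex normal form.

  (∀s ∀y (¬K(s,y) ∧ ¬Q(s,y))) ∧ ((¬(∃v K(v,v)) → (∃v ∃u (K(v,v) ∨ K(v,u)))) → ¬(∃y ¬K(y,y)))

Eliminate → and ↔ using ¬ and ∨.
  (∀s ∀y (¬K(s,y) ∧ ¬Q(s,y))) ∧ (¬(¬¬(∃v K(v,v)) ∨ (∃v ∃u (K(v,v) ∨ K(v,u)))) ∨ ¬(∃y ¬K(y,y)))
Drive negations inward (¬∀x A ≡ ∃x ¬A, ¬∃x A ≡ ∀x ¬A, De Morgan for ∧/∨):
  (∀s ∀y (¬K(s,y) ∧ ¬Q(s,y))) ∧ ((∀v ¬K(v,v)) ∧ (∀v ∀u (¬K(v,v) ∧ ¬K(v,u))) ∨ (∀y K(y,y)))
Standardize variables apart so no two quantifiers bind the same name: v↦w1, y↦u1.
  (∀s ∀y (¬K(s,y) ∧ ¬Q(s,y))) ∧ ((∀v ¬K(v,v)) ∧ (∀w1 ∀u (¬K(w1,w1) ∧ ¬K(w1,u))) ∨ (∀u1 K(u1,u1)))
Extract every quantifier outward, since the variables are now distinct and don't occur free across branches:
  ∀s ∀y ∀v ∀w1 ∀u ∀u1 (¬K(s,y) ∧ ¬Q(s,y) ∧ (¬K(v,v) ∧ ¬K(w1,w1) ∧ ¬K(w1,u) ∨ K(u1,u1)))

∀s ∀y ∀v ∀w1 ∀u ∀u1 (¬K(s,y) ∧ ¬Q(s,y) ∧ (¬K(v,v) ∧ ¬K(w1,w1) ∧ ¬K(w1,u) ∨ K(u1,u1)))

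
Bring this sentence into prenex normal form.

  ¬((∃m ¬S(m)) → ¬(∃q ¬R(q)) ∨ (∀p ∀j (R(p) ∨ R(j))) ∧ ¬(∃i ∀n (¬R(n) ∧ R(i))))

∃m ∃q ∃p ∃j ∃i ∀n (¬S(m) ∧ ¬R(q) ∧ (¬R(p) ∧ ¬R(j) ∨ ¬R(n) ∧ R(i)))

Eliminate → and ↔ using ¬ and ∨.
  ¬(¬(∃m ¬S(m)) ∨ ¬(∃q ¬R(q)) ∨ (∀p ∀j (R(p) ∨ R(j))) ∧ ¬(∃i ∀n (¬R(n) ∧ R(i))))
Move each ¬ inward, flipping quantifiers it crosses:
  (∃m ¬S(m)) ∧ (∃q ¬R(q)) ∧ ((∃p ∃j (¬R(p) ∧ ¬R(j))) ∨ (∃i ∀n (¬R(n) ∧ R(i))))
All bound variables are already distinct, so no renaming is needed.
Extract every quantifier outward, since the variables are now distinct and don't occur free across branches:
  ∃m ∃q ∃p ∃j ∃i ∀n (¬S(m) ∧ ¬R(q) ∧ (¬R(p) ∧ ¬R(j) ∨ ¬R(n) ∧ R(i)))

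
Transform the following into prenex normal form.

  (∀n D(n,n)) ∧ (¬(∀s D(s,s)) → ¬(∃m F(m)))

∀n ∀s ∀m (D(n,n) ∧ (D(s,s) ∨ ¬F(m)))

Eliminate → and ↔ using ¬ and ∨.
  (∀n D(n,n)) ∧ (¬¬(∀s D(s,s)) ∨ ¬(∃m F(m)))
Push ¬ through the quantifiers and connectives to reach negation normal form:
  (∀n D(n,n)) ∧ ((∀s D(s,s)) ∨ (∀m ¬F(m)))
Finally move all quantifiers to the prefix:
  ∀n ∀s ∀m (D(n,n) ∧ (D(s,s) ∨ ¬F(m)))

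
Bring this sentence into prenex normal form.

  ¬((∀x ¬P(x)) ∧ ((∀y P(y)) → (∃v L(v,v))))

∃x ∀y ∀v (P(x) ∨ P(y) ∧ ¬L(v,v))

First replace A → B with ¬A ∨ B.
  ¬((∀x ¬P(x)) ∧ (¬(∀y P(y)) ∨ (∃v L(v,v))))
Drive negations inward (¬∀x A ≡ ∃x ¬A, ¬∃x A ≡ ∀x ¬A, De Morgan for ∧/∨):
  (∃x P(x)) ∨ (∀y P(y)) ∧ (∀v ¬L(v,v))
Finally move all quantifiers to the prefix:
  ∃x ∀y ∀v (P(x) ∨ P(y) ∧ ¬L(v,v))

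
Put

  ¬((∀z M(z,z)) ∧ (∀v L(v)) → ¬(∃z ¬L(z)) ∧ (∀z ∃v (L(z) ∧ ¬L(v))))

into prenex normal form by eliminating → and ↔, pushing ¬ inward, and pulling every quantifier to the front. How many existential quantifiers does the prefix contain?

Rewrite implications/biconditionals: A → B as ¬A ∨ B.
  ¬(¬((∀z M(z,z)) ∧ (∀v L(v))) ∨ ¬(∃z ¬L(z)) ∧ (∀z ∃v (L(z) ∧ ¬L(v))))
Push ¬ through the quantifiers and connectives to reach negation normal form:
  (∀z M(z,z)) ∧ (∀v L(v)) ∧ ((∃z ¬L(z)) ∨ (∃z ∀v (¬L(z) ∨ L(v))))
Standardize variables apart so no two quantifiers bind the same name: z↦z1, z↦r, v↦y.
  (∀z M(z,z)) ∧ (∀v L(v)) ∧ ((∃z1 ¬L(z1)) ∨ (∃r ∀y (¬L(r) ∨ L(y))))
Extract every quantifier outward, since the variables are now distinct and don't occur free across branches:
  ∀z ∀v ∃z1 ∃r ∀y (M(z,z) ∧ L(v) ∧ (¬L(z1) ∨ ¬L(r) ∨ L(y)))
The prefix is ∀z ∀v ∃z1 ∃r ∀y: 3 universal, 2 existential.

2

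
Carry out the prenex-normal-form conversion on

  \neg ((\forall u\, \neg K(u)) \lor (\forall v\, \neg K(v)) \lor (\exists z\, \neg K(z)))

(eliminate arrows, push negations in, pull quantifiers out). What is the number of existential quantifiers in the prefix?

2

Push ¬ through the quantifiers and connectives to reach negation normal form:
  (\exists u\, K(u)) \land (\exists v\, K(v)) \land (\forall z\, K(z))
Extract every quantifier outward, since the variables are now distinct and don't occur free across branches:
  \exists u\, \exists v\, \forall z\, (K(u) \land K(v) \land K(z))
The prefix is \exists u \exists v \forall z: 1 universal, 2 existential.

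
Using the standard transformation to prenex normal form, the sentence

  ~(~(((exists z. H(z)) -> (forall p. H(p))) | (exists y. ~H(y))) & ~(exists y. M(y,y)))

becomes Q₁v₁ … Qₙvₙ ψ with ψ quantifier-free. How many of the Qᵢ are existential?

2

Eliminate → and ↔ using ¬ and ∨.
  ~(~(~(exists z. H(z)) | (forall p. H(p)) | (exists y. ~H(y))) & ~(exists y. M(y,y)))
Move each ¬ inward, flipping quantifiers it crosses:
  (forall z. ~H(z)) | (forall p. H(p)) | (exists y. ~H(y)) | (exists y. M(y,y))
Standardize variables apart so no two quantifiers bind the same name: y↦u1.
  (forall z. ~H(z)) | (forall p. H(p)) | (exists y. ~H(y)) | (exists u1. M(u1,u1))
Pull the quantifiers to the front (each side's bound variable is not free in the other side):
  forall z. forall p. exists y. exists u1. (~H(z) | H(p) | ~H(y) | M(u1,u1))
The prefix is forall z forall p exists y exists u1: 2 universal, 2 existential.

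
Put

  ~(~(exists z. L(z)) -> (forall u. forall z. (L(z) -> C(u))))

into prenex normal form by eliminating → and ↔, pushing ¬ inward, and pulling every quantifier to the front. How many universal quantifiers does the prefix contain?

1

Rewrite implications/biconditionals: A → B as ¬A ∨ B.
  ~(~~(exists z. L(z)) | (forall u. forall z. (~L(z) | C(u))))
Drive negations inward (¬∀x A ≡ ∃x ¬A, ¬∃x A ≡ ∀x ¬A, De Morgan for ∧/∨):
  (forall z. ~L(z)) & (exists u. exists z. (L(z) & ~C(u)))
Rename bound variables to avoid capture: z↦v1.
  (forall z. ~L(z)) & (exists u. exists v1. (L(v1) & ~C(u)))
Extract every quantifier outward, since the variables are now distinct and don't occur free across branches:
  forall z. exists u. exists v1. (~L(z) & L(v1) & ~C(u))
The prefix is forall z exists u exists v1: 1 universal, 2 existential.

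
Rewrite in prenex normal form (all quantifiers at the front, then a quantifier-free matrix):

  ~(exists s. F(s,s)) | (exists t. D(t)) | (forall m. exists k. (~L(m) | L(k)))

Push ¬ through the quantifiers and connectives to reach negation normal form:
  (forall s. ~F(s,s)) | (exists t. D(t)) | (forall m. exists k. (~L(m) | L(k)))
All bound variables are already distinct, so no renaming is needed.
Pull the quantifiers to the front (each side's bound variable is not free in the other side):
  forall s. exists t. forall m. exists k. (~F(s,s) | D(t) | ~L(m) | L(k))

forall s. exists t. forall m. exists k. (~F(s,s) | D(t) | ~L(m) | L(k))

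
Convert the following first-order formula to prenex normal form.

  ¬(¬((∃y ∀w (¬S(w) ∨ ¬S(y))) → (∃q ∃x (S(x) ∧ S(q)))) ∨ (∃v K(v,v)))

Eliminate → and ↔ using ¬ and ∨.
  ¬(¬(¬(∃y ∀w (¬S(w) ∨ ¬S(y))) ∨ (∃q ∃x (S(x) ∧ S(q)))) ∨ (∃v K(v,v)))
Drive negations inward (¬∀x A ≡ ∃x ¬A, ¬∃x A ≡ ∀x ¬A, De Morgan for ∧/∨):
  ((∀y ∃w (S(w) ∧ S(y))) ∨ (∃q ∃x (S(x) ∧ S(q)))) ∧ (∀v ¬K(v,v))
Pull the quantifiers to the front (each side's bound variable is not free in the other side):
  ∀y ∃w ∃q ∃x ∀v ((S(w) ∧ S(y) ∨ S(x) ∧ S(q)) ∧ ¬K(v,v))

∀y ∃w ∃q ∃x ∀v ((S(w) ∧ S(y) ∨ S(x) ∧ S(q)) ∧ ¬K(v,v))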